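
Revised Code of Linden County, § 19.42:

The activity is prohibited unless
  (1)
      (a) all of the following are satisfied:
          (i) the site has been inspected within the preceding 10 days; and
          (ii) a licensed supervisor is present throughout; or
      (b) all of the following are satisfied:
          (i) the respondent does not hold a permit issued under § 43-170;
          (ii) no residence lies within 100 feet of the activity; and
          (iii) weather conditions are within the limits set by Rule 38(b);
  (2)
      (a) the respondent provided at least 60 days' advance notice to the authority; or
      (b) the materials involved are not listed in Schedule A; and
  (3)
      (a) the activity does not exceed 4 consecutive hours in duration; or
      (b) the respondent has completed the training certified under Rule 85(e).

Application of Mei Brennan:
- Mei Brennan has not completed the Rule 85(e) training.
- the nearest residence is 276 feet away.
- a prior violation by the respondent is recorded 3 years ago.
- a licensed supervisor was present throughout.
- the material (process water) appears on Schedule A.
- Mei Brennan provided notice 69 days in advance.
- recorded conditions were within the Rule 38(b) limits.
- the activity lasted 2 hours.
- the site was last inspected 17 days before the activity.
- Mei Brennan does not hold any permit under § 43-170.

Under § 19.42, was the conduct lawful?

Yes — lawful.

(i) site inspected — not met.
(ii) supervisor present — holds.
(a) = F AND T = false.
(i) not (holds permit) — holds.
(ii) no residence in 100 ft — holds.
(iii) weather ok — satisfied.
(b): T AND T AND T → true.
(1) = F OR T = true.
(a) ≥60 days' notice — satisfied.
(b) not (Schedule A material) — not met.
(2) = T OR F = true.
(a) ≤ 4 hrs duration — holds.
(b) training certified — not satisfied.
(3): T OR F → true.
Overall: T AND T AND T → true.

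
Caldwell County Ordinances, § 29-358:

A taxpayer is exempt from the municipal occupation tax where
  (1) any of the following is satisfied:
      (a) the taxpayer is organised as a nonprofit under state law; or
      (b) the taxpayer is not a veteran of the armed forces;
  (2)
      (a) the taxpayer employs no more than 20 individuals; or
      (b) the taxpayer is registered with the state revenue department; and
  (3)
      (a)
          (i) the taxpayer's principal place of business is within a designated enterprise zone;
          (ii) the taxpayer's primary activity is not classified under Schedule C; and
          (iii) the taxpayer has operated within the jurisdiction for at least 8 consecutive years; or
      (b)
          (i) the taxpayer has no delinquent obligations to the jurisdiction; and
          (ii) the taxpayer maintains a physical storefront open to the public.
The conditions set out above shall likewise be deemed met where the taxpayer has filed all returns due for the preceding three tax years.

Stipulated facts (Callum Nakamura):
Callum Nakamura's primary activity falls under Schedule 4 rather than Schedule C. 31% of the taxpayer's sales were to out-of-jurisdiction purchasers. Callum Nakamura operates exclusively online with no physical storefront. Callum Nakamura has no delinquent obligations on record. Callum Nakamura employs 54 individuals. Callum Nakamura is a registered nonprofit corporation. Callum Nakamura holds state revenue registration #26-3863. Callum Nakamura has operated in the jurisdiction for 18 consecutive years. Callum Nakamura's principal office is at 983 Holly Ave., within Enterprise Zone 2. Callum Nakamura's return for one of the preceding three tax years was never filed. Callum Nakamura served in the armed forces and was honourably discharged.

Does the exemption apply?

Yes — exempt.

(a) nonprofit — satisfied.
(b) not (veteran) — fails.
(1): T OR F → true.
(a) ≤ 20 employees — not met.
(b) state-registered — satisfied.
So (2) is satisfied (F OR T).
(i) in enterprise zone — holds.
(ii) not (Schedule C activity) — holds.
(iii) ≥ 8 yrs in jurisdiction — holds.
(a) = T AND T AND T = true.
(i) no delinquency — holds.
(ii) has storefront — not satisfied.
So (b) is not satisfied (T AND F).
So (3) is satisfied (T OR F).
Overall: T AND T AND T → true.
Exception (returns current) — not satisfied.
Result: main true OR exception false → true.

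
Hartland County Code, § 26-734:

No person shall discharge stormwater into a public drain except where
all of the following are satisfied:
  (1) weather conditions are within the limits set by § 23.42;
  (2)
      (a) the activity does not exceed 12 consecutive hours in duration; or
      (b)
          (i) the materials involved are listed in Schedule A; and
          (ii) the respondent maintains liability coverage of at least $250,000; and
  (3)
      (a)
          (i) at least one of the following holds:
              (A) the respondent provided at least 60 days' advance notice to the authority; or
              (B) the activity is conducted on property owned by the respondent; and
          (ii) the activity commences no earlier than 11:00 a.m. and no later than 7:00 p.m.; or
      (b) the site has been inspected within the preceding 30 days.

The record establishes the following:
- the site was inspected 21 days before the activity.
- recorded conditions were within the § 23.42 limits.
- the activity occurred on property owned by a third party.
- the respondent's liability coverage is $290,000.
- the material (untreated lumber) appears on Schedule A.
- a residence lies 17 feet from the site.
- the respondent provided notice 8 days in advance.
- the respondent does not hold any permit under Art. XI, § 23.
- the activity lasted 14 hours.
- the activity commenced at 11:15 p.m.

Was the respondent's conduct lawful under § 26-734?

Yes — lawful.

(1) weather ok — satisfied.
(a) ≤ 12 hrs duration — not met.
(i) Schedule A material — met.
(ii) coverage ≥ $250,000 — met.
So (b) is satisfied (T AND T).
(2): F OR T → true.
(A) ≥60 days' notice — not met.
(B) own property — fails.
So (i) is not satisfied (F OR F).
(ii) start within hours — not satisfied.
So (a) is not satisfied (F AND F).
(b) site inspected — holds.
So (3) is satisfied (F OR T).
Overall: T AND T AND T → true.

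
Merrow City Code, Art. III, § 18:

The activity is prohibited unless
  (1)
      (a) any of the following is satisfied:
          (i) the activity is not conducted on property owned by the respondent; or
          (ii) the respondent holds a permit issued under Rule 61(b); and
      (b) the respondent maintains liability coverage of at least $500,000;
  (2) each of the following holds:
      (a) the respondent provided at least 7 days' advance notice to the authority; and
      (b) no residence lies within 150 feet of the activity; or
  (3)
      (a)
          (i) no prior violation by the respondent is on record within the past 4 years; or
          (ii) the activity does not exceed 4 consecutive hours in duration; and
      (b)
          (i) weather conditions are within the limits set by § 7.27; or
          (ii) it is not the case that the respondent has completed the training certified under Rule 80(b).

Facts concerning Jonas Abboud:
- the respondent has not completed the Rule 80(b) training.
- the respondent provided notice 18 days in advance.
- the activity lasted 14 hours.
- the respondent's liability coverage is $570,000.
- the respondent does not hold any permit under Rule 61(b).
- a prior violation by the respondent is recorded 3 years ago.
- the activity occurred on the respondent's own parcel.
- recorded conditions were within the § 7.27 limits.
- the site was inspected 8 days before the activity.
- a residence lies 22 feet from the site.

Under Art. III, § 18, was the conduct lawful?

(i) not (own property) — not satisfied.
(ii) holds permit — not met.
So (a) is not satisfied (F OR F).
(b) coverage ≥ $500,000 — satisfied.
(1) = F AND T = false.
(a) ≥7 days' notice — satisfied.
(b) no residence in 150 ft — not satisfied.
(2): T AND F → false.
(i) no prior violation — fails.
(ii) ≤ 4 hrs duration — not met.
So (a) is not satisfied (F OR F).
(i) weather ok — satisfied.
(ii) not (training certified) — holds.
(b): T OR T → true.
(3): F AND T → false.
So Overall is not satisfied (F OR F OR F).

No — unlawful.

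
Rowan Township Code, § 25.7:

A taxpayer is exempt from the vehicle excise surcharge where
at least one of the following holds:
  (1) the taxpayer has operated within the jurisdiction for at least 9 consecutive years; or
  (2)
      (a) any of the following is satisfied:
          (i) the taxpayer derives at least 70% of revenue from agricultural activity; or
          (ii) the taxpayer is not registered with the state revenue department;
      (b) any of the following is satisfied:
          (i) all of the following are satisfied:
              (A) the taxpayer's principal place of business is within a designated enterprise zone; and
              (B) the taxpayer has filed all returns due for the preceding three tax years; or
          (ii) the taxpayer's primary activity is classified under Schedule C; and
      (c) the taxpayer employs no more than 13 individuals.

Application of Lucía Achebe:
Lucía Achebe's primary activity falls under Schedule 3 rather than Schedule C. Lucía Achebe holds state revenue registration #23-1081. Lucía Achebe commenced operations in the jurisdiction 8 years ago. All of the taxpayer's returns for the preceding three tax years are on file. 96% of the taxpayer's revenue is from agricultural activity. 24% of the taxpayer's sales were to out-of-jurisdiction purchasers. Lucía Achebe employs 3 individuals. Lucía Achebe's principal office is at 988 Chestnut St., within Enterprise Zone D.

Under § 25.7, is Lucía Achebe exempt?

Yes — exempt.

(1) ≥ 9 yrs in jurisdiction — not met.
(i) ≥70% agricultural — met.
(ii) not (state-registered) — fails.
So (a) is satisfied (T OR F).
(A) in enterprise zone — holds.
(B) returns current — satisfied.
(i) = T AND T = true.
(ii) Schedule C activity — not satisfied.
(b): T OR F → true.
(c) ≤ 13 employees — holds.
(2): T AND T AND T → true.
So Overall is satisfied (F OR T).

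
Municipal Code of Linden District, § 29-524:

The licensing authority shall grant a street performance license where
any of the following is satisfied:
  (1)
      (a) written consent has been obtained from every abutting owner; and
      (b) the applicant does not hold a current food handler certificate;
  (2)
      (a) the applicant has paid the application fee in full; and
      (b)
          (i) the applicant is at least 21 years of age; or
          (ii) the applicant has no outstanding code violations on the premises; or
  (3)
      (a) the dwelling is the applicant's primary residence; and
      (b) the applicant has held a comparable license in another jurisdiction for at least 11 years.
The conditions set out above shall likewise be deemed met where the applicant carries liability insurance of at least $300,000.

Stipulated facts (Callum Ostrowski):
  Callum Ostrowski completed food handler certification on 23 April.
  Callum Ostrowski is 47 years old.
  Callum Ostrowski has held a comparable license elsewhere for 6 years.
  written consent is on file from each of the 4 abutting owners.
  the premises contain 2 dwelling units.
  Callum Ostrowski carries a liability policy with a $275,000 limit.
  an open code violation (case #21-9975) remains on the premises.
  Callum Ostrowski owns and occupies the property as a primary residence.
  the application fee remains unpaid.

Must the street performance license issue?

(a) all abutters consent — holds.
(b) not (food handler cert.) — not met.
(1): T AND F → false.
(a) fee paid — not met.
(i) age ≥ 21 — satisfied.
(ii) no code violations — not met.
So (b) is satisfied (T OR F).
(2) = F AND T = false.
(a) primary residence — satisfied.
(b) prior license ≥ 11 yr — not satisfied.
So (3) is not satisfied (T AND F).
Overall: F OR F OR F → false.
Exception (insurance ≥ $300,000) — not satisfied.
Result: main false OR exception false → false.

No — denied.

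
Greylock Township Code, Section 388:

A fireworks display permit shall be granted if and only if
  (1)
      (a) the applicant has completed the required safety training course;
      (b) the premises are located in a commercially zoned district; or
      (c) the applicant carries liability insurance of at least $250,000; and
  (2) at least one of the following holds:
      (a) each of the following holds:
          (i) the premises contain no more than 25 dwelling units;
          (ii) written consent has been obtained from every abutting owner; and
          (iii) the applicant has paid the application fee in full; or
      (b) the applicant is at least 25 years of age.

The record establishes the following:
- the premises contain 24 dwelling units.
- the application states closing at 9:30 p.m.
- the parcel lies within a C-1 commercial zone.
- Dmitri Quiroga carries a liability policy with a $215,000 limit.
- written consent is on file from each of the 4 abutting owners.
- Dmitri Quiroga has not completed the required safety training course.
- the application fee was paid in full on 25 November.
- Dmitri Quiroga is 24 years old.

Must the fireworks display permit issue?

(a) safety training — not satisfied.
(b) commercially zoned — satisfied.
(c) insurance ≥ $250,000 — not satisfied.
So (1) is satisfied (F OR T OR F).
(i) ≤ 25 units — met.
(ii) all abutters consent — holds.
(iii) fee paid — holds.
(a): T AND T AND T → true.
(b) age ≥ 25 — fails.
So (2) is satisfied (T OR F).
Overall: T AND T → true.

Yes — granted.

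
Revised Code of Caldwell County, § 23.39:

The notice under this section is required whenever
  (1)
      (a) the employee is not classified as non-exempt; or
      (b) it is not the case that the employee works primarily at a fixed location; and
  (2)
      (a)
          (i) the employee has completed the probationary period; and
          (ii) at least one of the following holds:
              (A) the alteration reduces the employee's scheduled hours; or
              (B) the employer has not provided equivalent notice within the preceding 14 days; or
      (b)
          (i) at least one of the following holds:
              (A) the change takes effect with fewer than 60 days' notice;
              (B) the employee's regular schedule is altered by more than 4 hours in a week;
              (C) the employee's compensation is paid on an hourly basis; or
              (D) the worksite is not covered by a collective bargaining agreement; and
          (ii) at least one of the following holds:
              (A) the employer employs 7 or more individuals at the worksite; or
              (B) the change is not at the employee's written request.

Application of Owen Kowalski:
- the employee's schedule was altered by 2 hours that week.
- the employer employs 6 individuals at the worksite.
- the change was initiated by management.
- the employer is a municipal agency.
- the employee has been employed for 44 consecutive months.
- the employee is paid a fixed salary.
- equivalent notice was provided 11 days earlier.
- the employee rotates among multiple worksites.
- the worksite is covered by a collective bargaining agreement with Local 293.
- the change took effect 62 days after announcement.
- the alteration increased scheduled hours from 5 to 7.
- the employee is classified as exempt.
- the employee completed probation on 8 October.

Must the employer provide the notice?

(a) not (non-exempt) — met.
(b) not (fixed location) — holds.
(1) = T OR T = true.
(i) past probation — satisfied.
(A) hours reduced — not satisfied.
(B) no recent notice — not satisfied.
(ii) = F OR F = false.
(a): T AND F → false.
(A) < 60 days' notice — not satisfied.
(B) schedule shift > 4h — not met.
(C) hourly-paid — not satisfied.
(D) no CBA — fails.
So (i) is not satisfied (F OR F OR F OR F).
(A) ≥ 7 at site — not met.
(B) not employee-requested — satisfied.
(ii) = F OR T = true.
(b): F AND T → false.
(2): F OR F → false.
Overall: T AND F → false.

No — not required.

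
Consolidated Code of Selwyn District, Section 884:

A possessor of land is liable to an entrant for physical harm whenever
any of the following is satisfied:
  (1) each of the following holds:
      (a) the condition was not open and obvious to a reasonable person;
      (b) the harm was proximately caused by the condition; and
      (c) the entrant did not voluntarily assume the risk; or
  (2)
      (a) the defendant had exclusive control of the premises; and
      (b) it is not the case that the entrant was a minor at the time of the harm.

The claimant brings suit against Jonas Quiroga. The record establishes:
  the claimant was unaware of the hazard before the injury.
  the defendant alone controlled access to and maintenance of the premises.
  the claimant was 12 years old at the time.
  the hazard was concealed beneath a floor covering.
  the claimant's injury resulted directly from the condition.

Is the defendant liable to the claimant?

Yes — liable.

(a) not open/obvious — satisfied.
(b) proximate cause — met.
(c) no assumed risk — holds.
(1) = T AND T AND T = true.
(a) exclusive control — satisfied.
(b) not (entrant a minor) — fails.
(2): T AND F → false.
So Overall is satisfied (T OR F).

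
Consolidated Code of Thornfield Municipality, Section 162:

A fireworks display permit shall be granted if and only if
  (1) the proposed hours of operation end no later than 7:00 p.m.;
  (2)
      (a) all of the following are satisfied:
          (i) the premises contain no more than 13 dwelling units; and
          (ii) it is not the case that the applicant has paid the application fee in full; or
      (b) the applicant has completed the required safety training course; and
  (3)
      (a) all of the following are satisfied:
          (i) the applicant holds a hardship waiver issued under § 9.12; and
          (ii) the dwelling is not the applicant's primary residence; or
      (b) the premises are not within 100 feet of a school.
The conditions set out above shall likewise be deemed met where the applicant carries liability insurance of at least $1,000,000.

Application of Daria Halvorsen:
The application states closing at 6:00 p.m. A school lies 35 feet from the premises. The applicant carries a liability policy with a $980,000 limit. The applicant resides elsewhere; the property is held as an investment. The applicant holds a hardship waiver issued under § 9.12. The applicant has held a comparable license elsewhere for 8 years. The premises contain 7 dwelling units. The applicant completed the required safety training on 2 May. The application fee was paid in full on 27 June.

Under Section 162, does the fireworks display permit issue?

(1) closes by 7 p.m. — holds.
(i) ≤ 13 units — met.
(ii) not (fee paid) — not met.
(a): T AND F → false.
(b) safety training — met.
(2) = F OR T = true.
(i) hardship waiver — met.
(ii) not (primary residence) — met.
(a) = T AND T = true.
(b) ≥100 ft from school — not satisfied.
(3) = T OR F = true.
So Overall is satisfied (T AND T AND T).
Exception (insurance ≥ $1,000,000) — not satisfied.
Result: main true OR exception false → true.

Yes — granted.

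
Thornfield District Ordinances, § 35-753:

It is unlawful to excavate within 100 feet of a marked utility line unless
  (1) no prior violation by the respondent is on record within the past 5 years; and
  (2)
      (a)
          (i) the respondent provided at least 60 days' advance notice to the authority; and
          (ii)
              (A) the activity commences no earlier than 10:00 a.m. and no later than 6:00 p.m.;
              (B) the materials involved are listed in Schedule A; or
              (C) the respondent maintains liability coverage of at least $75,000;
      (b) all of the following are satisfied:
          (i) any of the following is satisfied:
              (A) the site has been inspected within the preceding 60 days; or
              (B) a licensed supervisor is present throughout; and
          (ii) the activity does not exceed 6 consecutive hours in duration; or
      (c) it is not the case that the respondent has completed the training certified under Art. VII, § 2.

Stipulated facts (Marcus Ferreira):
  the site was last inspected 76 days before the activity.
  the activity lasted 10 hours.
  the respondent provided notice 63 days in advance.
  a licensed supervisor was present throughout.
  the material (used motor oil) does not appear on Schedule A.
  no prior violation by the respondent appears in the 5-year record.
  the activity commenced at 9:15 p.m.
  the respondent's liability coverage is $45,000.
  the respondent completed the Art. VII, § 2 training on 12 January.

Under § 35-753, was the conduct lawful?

No — unlawful.

(1) no prior violation — met.
(i) ≥60 days' notice — holds.
(A) start within hours — fails.
(B) Schedule A material — not satisfied.
(C) coverage ≥ $75,000 — fails.
So (ii) is not satisfied (F OR F OR F).
(a): T AND F → false.
(A) site inspected — fails.
(B) supervisor present — satisfied.
So (i) is satisfied (F OR T).
(ii) ≤ 6 hrs duration — not met.
(b) = T AND F = false.
(c) not (training certified) — fails.
So (2) is not satisfied (F OR F OR F).
Overall = T AND F = false.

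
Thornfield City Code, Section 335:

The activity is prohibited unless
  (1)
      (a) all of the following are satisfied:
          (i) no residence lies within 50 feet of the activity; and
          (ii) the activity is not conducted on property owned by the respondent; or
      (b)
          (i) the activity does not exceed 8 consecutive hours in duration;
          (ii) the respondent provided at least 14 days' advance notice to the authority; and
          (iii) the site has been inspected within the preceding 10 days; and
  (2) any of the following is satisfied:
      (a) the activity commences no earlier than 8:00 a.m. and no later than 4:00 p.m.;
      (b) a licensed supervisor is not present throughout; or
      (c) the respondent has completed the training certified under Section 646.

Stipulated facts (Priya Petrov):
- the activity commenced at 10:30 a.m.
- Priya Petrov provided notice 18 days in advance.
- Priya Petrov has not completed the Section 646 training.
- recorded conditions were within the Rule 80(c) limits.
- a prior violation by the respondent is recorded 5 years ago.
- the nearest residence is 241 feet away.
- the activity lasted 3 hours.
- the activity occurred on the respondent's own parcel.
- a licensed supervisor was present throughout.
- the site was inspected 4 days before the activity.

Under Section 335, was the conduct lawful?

(i) no residence in 50 ft — met.
(ii) not (own property) — not satisfied.
(a) = T AND F = false.
(i) ≤ 8 hrs duration — holds.
(ii) ≥14 days' notice — satisfied.
(iii) site inspected — satisfied.
(b) = T AND T AND T = true.
(1) = F OR T = true.
(a) start within hours — satisfied.
(b) not (supervisor present) — not satisfied.
(c) training certified — not satisfied.
(2): T OR F OR F → true.
Overall = T AND T = true.

Yes — lawful.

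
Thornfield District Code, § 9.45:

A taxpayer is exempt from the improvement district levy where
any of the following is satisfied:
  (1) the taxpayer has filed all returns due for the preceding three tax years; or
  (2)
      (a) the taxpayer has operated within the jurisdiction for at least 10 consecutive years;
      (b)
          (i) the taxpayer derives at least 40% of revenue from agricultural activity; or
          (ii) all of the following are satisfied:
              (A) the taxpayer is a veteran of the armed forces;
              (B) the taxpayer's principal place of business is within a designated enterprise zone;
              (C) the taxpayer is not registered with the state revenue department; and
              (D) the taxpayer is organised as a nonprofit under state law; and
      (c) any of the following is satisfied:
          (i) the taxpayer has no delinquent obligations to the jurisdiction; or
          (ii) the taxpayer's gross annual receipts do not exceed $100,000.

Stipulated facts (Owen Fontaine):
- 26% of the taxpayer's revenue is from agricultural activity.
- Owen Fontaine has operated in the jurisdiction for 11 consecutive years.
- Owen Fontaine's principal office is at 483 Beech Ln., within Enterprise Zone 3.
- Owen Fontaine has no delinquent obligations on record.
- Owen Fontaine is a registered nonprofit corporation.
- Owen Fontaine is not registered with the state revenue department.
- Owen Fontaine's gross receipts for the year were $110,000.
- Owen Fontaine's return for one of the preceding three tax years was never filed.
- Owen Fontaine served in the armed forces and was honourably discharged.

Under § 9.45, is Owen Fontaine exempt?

Yes — exempt.

(1) returns current — fails.
(a) ≥ 10 yrs in jurisdiction — holds.
(i) ≥40% agricultural — fails.
(A) veteran — satisfied.
(B) in enterprise zone — holds.
(C) not (state-registered) — met.
(D) nonprofit — holds.
(ii) = T AND T AND T AND T = true.
So (b) is satisfied (F OR T).
(i) no delinquency — satisfied.
(ii) receipts ≤ $100,000 — not met.
(c): T OR F → true.
(2): T AND T AND T → true.
So Overall is satisfied (F OR T).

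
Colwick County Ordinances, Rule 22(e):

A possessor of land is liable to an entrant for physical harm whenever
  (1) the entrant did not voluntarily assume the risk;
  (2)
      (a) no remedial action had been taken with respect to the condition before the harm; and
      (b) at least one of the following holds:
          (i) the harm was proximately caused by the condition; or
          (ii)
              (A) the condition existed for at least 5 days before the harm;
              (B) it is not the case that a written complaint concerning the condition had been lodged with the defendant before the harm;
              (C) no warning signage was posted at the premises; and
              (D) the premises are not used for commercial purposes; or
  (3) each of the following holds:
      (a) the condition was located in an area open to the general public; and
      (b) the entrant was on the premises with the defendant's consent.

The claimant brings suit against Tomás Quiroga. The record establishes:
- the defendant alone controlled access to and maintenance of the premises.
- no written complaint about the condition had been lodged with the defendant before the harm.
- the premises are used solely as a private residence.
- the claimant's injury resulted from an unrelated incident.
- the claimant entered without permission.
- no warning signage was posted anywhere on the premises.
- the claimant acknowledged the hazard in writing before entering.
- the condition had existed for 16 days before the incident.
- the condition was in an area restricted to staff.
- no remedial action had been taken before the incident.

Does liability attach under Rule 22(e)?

(1) no assumed risk — not satisfied.
(a) no remedial action — met.
(i) proximate cause — fails.
(A) condition ≥5 days old — holds.
(B) not (complaint lodged) — met.
(C) no signage posted — met.
(D) not (commercial use) — holds.
(ii): T AND T AND T AND T → true.
(b) = F OR T = true.
So (2) is satisfied (T AND T).
(a) public area — fails.
(b) consent to enter — not met.
(3) = F AND F = false.
So Overall is satisfied (F OR T OR F).

Yes — liable.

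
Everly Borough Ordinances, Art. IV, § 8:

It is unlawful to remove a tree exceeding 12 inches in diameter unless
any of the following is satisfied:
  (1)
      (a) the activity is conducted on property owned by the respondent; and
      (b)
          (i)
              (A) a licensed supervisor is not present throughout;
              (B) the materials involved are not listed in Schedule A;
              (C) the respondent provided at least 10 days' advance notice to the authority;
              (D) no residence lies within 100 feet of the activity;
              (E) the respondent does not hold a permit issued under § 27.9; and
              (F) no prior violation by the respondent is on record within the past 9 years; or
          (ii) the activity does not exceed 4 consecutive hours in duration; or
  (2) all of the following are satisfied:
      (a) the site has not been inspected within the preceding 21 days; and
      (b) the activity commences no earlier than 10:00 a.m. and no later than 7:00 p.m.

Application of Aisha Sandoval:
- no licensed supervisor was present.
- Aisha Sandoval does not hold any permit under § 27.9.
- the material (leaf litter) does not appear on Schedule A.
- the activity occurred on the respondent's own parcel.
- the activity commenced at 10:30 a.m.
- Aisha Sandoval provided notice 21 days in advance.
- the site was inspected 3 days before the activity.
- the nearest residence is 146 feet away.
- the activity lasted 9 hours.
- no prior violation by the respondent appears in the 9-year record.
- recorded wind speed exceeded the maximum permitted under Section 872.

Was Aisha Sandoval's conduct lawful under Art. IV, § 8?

Yes — lawful.

(a) own property — holds.
(A) not (supervisor present) — met.
(B) not (Schedule A material) — holds.
(C) ≥10 days' notice — holds.
(D) no residence in 100 ft — satisfied.
(E) not (holds permit) — holds.
(F) no prior violation — holds.
So (i) is satisfied (T AND T AND T AND T AND T AND T).
(ii) ≤ 4 hrs duration — fails.
(b): T OR F → true.
So (1) is satisfied (T AND T).
(a) not (site inspected) — not satisfied.
(b) start within hours — holds.
(2): F AND T → false.
Overall: T OR F → true.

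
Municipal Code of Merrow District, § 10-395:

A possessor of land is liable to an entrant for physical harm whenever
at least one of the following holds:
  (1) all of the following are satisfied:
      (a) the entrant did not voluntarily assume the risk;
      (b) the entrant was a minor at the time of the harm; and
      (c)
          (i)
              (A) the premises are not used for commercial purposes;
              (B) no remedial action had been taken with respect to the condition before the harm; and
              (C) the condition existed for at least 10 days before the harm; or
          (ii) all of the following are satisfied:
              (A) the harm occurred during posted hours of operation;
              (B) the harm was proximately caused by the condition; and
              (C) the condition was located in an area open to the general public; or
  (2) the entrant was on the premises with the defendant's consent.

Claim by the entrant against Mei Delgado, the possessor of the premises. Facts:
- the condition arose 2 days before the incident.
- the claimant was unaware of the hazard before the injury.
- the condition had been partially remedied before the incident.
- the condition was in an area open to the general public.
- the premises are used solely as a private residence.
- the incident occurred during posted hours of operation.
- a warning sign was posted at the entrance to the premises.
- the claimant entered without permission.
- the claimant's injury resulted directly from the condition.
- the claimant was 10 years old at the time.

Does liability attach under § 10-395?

(a) no assumed risk — satisfied.
(b) entrant a minor — met.
(A) not (commercial use) — holds.
(B) no remedial action — not satisfied.
(C) condition ≥10 days old — fails.
(i): T AND F AND F → false.
(A) during posted hours — satisfied.
(B) proximate cause — holds.
(C) public area — met.
(ii) = T AND T AND T = true.
(c): F OR T → true.
So (1) is satisfied (T AND T AND T).
(2) consent to enter — not met.
So Overall is satisfied (T OR F).

Yes — liable.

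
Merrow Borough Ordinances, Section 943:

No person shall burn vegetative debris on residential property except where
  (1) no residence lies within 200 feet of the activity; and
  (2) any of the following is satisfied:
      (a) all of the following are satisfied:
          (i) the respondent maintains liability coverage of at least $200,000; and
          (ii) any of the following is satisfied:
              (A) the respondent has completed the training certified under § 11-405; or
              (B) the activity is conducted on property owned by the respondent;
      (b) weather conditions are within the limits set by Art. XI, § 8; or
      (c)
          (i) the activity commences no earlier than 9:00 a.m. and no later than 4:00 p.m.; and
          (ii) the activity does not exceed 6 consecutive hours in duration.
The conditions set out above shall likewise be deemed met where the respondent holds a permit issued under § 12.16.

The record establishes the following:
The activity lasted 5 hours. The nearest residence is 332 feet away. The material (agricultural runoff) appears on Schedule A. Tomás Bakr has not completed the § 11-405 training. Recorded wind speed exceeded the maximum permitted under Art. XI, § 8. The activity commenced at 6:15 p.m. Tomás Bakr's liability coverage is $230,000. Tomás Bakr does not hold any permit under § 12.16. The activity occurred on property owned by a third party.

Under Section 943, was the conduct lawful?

(1) no residence in 200 ft — holds.
(i) coverage ≥ $200,000 — satisfied.
(A) training certified — fails.
(B) own property — not met.
So (ii) is not satisfied (F OR F).
(a) = T AND F = false.
(b) weather ok — not satisfied.
(i) start within hours — not satisfied.
(ii) ≤ 6 hrs duration — met.
(c): F AND T → false.
So (2) is not satisfied (F OR F OR F).
Overall: T AND F → false.
Exception (holds permit) — not satisfied.
Result: main false OR exception false → false.

No — unlawful.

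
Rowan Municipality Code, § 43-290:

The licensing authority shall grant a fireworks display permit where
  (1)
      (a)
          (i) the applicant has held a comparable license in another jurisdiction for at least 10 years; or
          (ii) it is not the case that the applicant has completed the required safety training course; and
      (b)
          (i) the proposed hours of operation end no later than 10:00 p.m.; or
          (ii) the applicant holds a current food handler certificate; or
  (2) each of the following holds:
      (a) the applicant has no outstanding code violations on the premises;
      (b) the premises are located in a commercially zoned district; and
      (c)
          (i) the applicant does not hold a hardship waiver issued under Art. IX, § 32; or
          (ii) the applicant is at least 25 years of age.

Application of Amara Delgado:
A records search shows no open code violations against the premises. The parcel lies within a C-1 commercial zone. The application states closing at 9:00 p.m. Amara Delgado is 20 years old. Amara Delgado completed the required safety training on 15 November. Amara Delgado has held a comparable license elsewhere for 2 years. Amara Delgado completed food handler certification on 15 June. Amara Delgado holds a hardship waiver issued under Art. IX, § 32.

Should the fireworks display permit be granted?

(i) prior license ≥ 10 yr — not met.
(ii) not (safety training) — not satisfied.
(a): F OR F → false.
(i) closes by 10 p.m. — satisfied.
(ii) food handler cert. — holds.
So (b) is satisfied (T OR T).
(1) = F AND T = false.
(a) no code violations — met.
(b) commercially zoned — holds.
(i) not (hardship waiver) — not satisfied.
(ii) age ≥ 25 — not satisfied.
So (c) is not satisfied (F OR F).
(2) = T AND T AND F = false.
So Overall is not satisfied (F OR F).

No — denied.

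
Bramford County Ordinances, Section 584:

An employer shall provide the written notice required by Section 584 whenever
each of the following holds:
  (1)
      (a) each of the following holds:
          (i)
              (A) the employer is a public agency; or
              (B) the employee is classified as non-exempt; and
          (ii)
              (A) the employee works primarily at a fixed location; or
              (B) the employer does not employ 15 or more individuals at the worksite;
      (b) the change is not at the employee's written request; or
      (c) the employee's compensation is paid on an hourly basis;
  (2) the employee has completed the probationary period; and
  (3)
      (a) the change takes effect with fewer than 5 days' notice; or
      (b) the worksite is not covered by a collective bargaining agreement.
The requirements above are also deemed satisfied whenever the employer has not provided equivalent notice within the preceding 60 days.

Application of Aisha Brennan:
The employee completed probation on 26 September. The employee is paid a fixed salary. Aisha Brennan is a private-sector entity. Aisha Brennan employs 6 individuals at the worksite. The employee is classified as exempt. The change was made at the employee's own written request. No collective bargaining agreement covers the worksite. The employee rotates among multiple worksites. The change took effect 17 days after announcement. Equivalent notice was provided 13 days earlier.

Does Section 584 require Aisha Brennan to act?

(A) public agency — not satisfied.
(B) non-exempt — not satisfied.
(i) = F OR F = false.
(A) fixed location — not met.
(B) not (≥ 15 at site) — holds.
So (ii) is satisfied (F OR T).
(a): F AND T → false.
(b) not employee-requested — not satisfied.
(c) hourly-paid — fails.
(1) = F OR F OR F = false.
(2) past probation — holds.
(a) < 5 days' notice — fails.
(b) no CBA — met.
(3) = F OR T = true.
Overall: F AND T AND T → false.
Exception (no recent notice) — not satisfied.
Result: main false OR exception false → false.

No — not required.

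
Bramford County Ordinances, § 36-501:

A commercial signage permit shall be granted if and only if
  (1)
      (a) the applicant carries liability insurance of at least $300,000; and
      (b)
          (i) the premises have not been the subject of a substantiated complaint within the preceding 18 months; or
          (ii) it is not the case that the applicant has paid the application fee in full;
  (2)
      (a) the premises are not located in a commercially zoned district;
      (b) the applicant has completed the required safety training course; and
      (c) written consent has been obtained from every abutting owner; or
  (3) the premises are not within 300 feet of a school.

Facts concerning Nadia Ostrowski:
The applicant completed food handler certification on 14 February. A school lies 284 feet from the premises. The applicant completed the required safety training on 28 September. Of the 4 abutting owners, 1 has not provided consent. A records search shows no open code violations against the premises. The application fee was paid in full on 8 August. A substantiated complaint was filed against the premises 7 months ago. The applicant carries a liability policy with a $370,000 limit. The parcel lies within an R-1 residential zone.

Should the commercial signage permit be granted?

No — denied.

(a) insurance ≥ $300,000 — holds.
(i) no complaint in 18 mo. — fails.
(ii) not (fee paid) — not met.
(b) = F OR F = false.
(1) = T AND F = false.
(a) not (commercially zoned) — satisfied.
(b) safety training — met.
(c) all abutters consent — fails.
(2) = T AND T AND F = false.
(3) ≥300 ft from school — not met.
So Overall is not satisfied (F OR F OR F).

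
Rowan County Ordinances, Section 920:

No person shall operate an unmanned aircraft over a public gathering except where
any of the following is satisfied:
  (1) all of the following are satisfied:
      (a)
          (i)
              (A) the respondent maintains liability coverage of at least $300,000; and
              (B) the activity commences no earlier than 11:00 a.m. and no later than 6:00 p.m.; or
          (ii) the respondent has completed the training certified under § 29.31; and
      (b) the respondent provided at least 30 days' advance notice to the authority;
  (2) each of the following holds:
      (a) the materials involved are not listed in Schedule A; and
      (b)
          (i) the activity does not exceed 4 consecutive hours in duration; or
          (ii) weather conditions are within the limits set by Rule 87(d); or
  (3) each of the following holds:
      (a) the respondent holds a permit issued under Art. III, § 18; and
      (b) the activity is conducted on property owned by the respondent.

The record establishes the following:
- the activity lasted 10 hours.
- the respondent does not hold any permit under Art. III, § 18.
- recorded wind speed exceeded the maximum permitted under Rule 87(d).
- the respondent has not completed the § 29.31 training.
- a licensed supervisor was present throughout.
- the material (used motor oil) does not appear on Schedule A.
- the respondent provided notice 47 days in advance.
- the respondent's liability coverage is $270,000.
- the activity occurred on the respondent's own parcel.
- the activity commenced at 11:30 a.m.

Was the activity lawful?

(A) coverage ≥ $300,000 — not satisfied.
(B) start within hours — holds.
(i): F AND T → false.
(ii) training certified — fails.
(a): F OR F → false.
(b) ≥30 days' notice — holds.
(1) = F AND T = false.
(a) not (Schedule A material) — satisfied.
(i) ≤ 4 hrs duration — fails.
(ii) weather ok — not satisfied.
(b) = F OR F = false.
(2): T AND F → false.
(a) holds permit — not satisfied.
(b) own property — holds.
(3) = F AND T = false.
So Overall is not satisfied (F OR F OR F).

No — unlawful.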